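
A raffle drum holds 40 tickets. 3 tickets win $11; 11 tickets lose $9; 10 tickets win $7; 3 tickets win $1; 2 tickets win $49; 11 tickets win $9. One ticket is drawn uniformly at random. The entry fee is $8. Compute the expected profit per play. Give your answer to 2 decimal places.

E[payout] = (3/40)·11 + (11/40)·(-9) + (10/40)·7 + (3/40)·1 + (2/40)·49 + (11/40)·9 = 51/10
Expected profit = 51/10 − 8 = -29/10 ≈ -$2.90

-$2.90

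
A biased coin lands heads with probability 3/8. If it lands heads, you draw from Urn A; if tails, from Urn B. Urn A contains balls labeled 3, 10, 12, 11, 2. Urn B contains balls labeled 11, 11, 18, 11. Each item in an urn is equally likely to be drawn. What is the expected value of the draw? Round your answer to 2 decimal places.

E[X | Urn A] = (3 + 10 + 12 + 11 + 2)/5 = 38/5
E[X | Urn B] = (11 + 11 + 18 + 11)/4 = 51/4
E[X] = (3/8)·38/5 + (5/8)·51/4 = 1731/160 ≈ 10.82

10.82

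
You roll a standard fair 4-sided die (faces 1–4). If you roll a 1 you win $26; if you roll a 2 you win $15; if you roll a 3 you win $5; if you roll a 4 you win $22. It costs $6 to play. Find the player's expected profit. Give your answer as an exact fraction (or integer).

E[payout] = (1/4)·5 + (1/4)·15 + (1/4)·22 + (1/4)·26 = 17
Expected profit = 17 − 6 = 11

$11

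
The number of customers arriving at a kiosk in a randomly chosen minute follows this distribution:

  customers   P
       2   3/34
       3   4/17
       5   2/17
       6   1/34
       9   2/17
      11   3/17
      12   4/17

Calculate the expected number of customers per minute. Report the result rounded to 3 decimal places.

E[X] = (3/34)·2 + (4/17)·3 + (2/17)·5 + (1/34)·6 + (2/17)·9 + (3/17)·11 + (4/17)·12
     = 127/17 ≈ 7.471

7.471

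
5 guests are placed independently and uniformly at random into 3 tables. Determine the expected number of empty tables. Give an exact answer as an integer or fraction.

32/81

Let Xⱼ=1 if table j is empty. P(Xⱼ=1) = ((3-1)/3)^5 = 32/243.
By linearity, E[#empty] = 3·32/243 = 32/81.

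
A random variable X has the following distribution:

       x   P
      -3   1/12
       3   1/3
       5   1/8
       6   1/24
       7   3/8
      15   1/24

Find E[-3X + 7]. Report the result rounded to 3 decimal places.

E[-3x+7] = (1/12)·16 + (1/3)·(-2) + (1/8)·(-8) + (1/24)·(-11) + (3/8)·(-14) + (1/24)·(-38)
     = -61/8 ≈ -7.625

-7.625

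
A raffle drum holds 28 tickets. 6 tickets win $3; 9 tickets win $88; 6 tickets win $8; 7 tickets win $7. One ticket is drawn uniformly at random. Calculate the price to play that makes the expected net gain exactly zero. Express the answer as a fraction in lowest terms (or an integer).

E[payout] = (6/28)·3 + (9/28)·88 + (6/28)·8 + (7/28)·7 = 907/28
Fair fee = E[payout] = 907/28

907/28 dollars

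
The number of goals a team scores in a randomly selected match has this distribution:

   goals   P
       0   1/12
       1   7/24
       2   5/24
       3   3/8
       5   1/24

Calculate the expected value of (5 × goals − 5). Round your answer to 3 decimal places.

E[5x-5] = (1/12)·(-5) + (7/24)·0 + (5/24)·5 + (3/8)·10 + (1/24)·20
     = 125/24 ≈ 5.208

5.208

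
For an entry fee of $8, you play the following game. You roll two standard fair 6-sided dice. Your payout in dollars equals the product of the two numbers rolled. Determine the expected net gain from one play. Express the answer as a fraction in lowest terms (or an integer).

17/4 dollars

Distribution of the product of the two numbers rolled: 1 w.p. 1/36, 2 w.p. 1/18, 3 w.p. 1/18, 4 w.p. 1/12, 5 w.p. 1/18, 6 w.p. 1/9, …
E[payout] = (1/36)·1 + (1/18)·2 + (1/18)·3 + (1/12)·4 + (1/18)·5 + (1/9)·6 + (1/18)·8 + (1/36)·9 + (1/18)·10 + (1/9)·12 + (1/18)·15 + (1/36)·16 + (1/18)·18 + (1/18)·20 + (1/18)·24 + (1/36)·25 + (1/18)·30 + (1/36)·36 = 49/4
Expected profit = 49/4 − 8 = 17/4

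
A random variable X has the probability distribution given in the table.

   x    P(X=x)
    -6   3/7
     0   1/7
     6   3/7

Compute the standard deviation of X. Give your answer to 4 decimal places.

5.5549

E[X] = 0, E[X²] = 216/7
Var(X) = E[X²] − (E[X])² = 216/7 − 0 = 216/7
SD(X) = √(216/7) ≈ 5.5549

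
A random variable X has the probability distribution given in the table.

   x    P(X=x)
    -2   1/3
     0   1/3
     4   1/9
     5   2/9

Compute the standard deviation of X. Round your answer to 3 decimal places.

2.807

E[X] = 8/9, E[X²] = 26/3
Var(X) = E[X²] − (E[X])² = 26/3 − 64/81 = 638/81
SD(X) = √(638/81) ≈ 2.807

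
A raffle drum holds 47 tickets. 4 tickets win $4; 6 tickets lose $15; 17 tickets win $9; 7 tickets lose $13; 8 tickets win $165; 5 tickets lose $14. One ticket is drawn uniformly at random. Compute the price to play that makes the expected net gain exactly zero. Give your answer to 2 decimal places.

$26.34

E[payout] = (4/47)·4 + (6/47)·(-15) + (17/47)·9 + (7/47)·(-13) + (8/47)·165 + (5/47)·(-14) = 1238/47
Fair fee = E[payout] = 1238/47 ≈ $26.34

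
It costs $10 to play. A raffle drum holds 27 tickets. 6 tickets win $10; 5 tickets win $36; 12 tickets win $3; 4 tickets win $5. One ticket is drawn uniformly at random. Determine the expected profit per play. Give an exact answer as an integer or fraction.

26/27 dollars

E[payout] = (6/27)·10 + (5/27)·36 + (12/27)·3 + (4/27)·5 = 296/27
Expected profit = 296/27 − 10 = 26/27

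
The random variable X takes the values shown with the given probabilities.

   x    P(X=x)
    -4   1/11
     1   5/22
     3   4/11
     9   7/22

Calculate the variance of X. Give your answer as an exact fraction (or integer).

E[X] = (1/11)·(-4) + (5/22)·1 + (4/11)·3 + (7/22)·9 = 42/11
E[X²] = (1/11)·16 + (5/22)·1 + (4/11)·9 + (7/22)·81 = 338/11
Var(X) = 338/11 − (42/11)² = 1954/121

1954/121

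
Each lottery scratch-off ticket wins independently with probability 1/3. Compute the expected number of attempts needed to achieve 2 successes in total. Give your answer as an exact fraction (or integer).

6

By linearity (sum of 2 independent geometric waits), E[trials] = 2/p = 2/(1/3) = 6.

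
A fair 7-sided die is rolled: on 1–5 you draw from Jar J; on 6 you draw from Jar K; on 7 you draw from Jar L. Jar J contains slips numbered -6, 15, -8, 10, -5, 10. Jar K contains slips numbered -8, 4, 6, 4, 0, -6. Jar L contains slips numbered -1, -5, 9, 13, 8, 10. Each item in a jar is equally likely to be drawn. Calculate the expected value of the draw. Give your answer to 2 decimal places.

2.71

E[X | Jar J] = (-6 + 15 − 8 + 10 − 5 + 10)/6 = 8/3
E[X | Jar K] = (-8 + 4 + 6 + 4 + 0 − 6)/6 = 0
E[X | Jar L] = (-1 − 5 + 9 + 13 + 8 + 10)/6 = 17/3
E[X] = (5/7)·8/3 + (1/7)·0 + (1/7)·17/3 = 19/7 ≈ 2.71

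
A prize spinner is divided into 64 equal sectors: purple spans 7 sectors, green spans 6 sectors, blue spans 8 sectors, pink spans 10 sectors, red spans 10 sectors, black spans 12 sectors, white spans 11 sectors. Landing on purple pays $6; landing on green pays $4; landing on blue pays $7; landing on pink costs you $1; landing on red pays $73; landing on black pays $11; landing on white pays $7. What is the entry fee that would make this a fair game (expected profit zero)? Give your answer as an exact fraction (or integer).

1051/64 dollars

E[payout] = (7/64)·6 + (6/64)·4 + (8/64)·7 + (10/64)·(-1) + (10/64)·73 + (12/64)·11 + (11/64)·7 = 1051/64
Fair fee = E[payout] = 1051/64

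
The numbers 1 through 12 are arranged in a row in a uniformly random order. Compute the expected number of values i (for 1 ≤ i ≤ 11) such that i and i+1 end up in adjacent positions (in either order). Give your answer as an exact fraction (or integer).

For each i ∈ {1,…,11}, let Xᵢ = 1 if i and i+1 are adjacent. P(Xᵢ=1) = 2·(12−1)!/12! = 2/12.
By linearity, E[ΣXᵢ] = (11)·(2/12) = 11/6.

11/6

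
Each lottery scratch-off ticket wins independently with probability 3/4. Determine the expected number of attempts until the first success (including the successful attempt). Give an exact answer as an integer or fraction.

4/3

For a geometric distribution, E[trials] = 1/p = 1/(3/4) = 4/3.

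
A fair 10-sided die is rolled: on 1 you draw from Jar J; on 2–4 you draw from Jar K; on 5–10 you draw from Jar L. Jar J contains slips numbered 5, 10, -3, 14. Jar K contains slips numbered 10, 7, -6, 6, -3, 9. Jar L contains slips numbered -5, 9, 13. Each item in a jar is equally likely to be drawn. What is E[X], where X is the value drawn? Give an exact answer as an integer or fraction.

26/5

E[X | Jar J] = (5 + 10 − 3 + 14)/4 = 13/2
E[X | Jar K] = (10 + 7 − 6 + 6 − 3 + 9)/6 = 23/6
E[X | Jar L] = (-5 + 9 + 13)/3 = 17/3
E[X] = (1/10)·13/2 + (3/10)·23/6 + (3/5)·17/3 = 26/5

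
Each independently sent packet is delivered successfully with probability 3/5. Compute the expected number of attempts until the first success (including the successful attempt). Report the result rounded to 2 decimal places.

For a geometric distribution, E[trials] = 1/p = 1/(3/5) = 5/3.
≈ 1.67

1.67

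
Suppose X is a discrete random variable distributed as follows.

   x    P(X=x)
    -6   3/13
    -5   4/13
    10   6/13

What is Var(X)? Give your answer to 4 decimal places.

59.2899

E[X] = (3/13)·(-6) + (4/13)·(-5) + (6/13)·10 = 22/13
E[X²] = (3/13)·36 + (4/13)·25 + (6/13)·100 = 808/13
Var(X) = 808/13 − (22/13)² = 10020/169 ≈ 59.2899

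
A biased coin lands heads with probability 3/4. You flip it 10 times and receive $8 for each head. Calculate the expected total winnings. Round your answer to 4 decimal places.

E[#heads] = 10·3/4 = 15/2 (linearity over flips).
E[winnings] = 8·15/2 = 60.
≈ 60.0000

$60.0000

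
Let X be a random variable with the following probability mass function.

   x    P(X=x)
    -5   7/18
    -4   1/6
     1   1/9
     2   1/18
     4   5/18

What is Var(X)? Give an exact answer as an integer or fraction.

E[X] = (7/18)·(-5) + (1/6)·(-4) + (1/9)·1 + (1/18)·2 + (5/18)·4 = -23/18
E[X²] = (7/18)·25 + (1/6)·16 + (1/9)·1 + (1/18)·4 + (5/18)·16 = 103/6
Var(X) = 103/6 − (-23/18)² = 5033/324

5033/324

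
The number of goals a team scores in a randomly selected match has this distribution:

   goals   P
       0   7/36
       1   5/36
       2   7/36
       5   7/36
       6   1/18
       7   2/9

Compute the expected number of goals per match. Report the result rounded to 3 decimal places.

E[X] = (7/36)·0 + (5/36)·1 + (7/36)·2 + (7/36)·5 + (1/18)·6 + (2/9)·7
     = 61/18 ≈ 3.389

3.389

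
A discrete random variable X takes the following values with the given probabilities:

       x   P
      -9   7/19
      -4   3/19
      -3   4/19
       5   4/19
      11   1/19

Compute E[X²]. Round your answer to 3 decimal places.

45.895

E[X²] = (7/19)·81 + (3/19)·16 + (4/19)·9 + (4/19)·25 + (1/19)·121
     = 872/19 ≈ 45.895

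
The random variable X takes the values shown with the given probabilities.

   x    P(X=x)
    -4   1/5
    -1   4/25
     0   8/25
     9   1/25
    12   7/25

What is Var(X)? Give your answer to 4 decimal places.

39.3024

E[X] = (1/5)·(-4) + (4/25)·(-1) + (8/25)·0 + (1/25)·9 + (7/25)·12 = 69/25
E[X²] = (1/5)·16 + (4/25)·1 + (8/25)·0 + (1/25)·81 + (7/25)·144 = 1173/25
Var(X) = 1173/25 − (69/25)² = 24564/625 ≈ 39.3024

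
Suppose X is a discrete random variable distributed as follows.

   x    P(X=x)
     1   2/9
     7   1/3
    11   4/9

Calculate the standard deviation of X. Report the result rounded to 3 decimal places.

E[X] = 67/9, E[X²] = 211/3
Var(X) = E[X²] − (E[X])² = 211/3 − 4489/81 = 1208/81
SD(X) = √(1208/81) ≈ 3.862

3.862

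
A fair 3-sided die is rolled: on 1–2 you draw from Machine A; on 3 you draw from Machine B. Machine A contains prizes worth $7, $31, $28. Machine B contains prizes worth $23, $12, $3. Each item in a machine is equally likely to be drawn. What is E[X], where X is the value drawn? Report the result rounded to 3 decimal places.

$18.889

E[X | Machine A] = (7 + 31 + 28)/3 = 22
E[X | Machine B] = (23 + 12 + 3)/3 = 38/3
E[X] = (2/3)·22 + (1/3)·38/3 = 170/9 ≈ 18.889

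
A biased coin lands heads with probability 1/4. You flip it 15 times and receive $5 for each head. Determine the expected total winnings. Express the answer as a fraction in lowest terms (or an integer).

75/4 dollars

E[#heads] = 15·1/4 = 15/4 (linearity over flips).
E[winnings] = 5·15/4 = 75/4.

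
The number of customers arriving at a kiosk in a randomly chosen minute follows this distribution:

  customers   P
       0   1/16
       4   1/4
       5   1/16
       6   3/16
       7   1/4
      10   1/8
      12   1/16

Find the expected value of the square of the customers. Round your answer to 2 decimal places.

46.06

E[X²] = (1/16)·0 + (1/4)·16 + (1/16)·25 + (3/16)·36 + (1/4)·49 + (1/8)·100 + (1/16)·144
     = 737/16 ≈ 46.06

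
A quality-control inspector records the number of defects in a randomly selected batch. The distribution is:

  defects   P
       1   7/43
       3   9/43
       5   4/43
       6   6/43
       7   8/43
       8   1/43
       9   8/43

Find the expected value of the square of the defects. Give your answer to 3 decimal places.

35.070

E[X²] = (7/43)·1 + (9/43)·9 + (4/43)·25 + (6/43)·36 + (8/43)·49 + (1/43)·64 + (8/43)·81
     = 1508/43 ≈ 35.070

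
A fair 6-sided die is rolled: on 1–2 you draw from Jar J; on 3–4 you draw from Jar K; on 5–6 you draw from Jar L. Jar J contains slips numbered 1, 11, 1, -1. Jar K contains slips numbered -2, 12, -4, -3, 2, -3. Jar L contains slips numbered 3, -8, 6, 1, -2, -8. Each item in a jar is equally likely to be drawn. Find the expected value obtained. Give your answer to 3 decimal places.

E[X | Jar J] = (1 + 11 + 1 − 1)/4 = 3
E[X | Jar K] = (-2 + 12 − 4 − 3 + 2 − 3)/6 = 1/3
E[X | Jar L] = (3 − 8 + 6 + 1 − 2 − 8)/6 = -4/3
E[X] = (1/3)·3 + (1/3)·1/3 + (1/3)·(-4/3) = 2/3 ≈ 0.667

0.667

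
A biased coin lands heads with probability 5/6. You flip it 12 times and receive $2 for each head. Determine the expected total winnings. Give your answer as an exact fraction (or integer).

$20

E[#heads] = 12·5/6 = 10 (linearity over flips).
E[winnings] = 2·10 = 20.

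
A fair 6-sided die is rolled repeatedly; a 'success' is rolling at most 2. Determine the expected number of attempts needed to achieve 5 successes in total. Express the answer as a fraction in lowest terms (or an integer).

By linearity (sum of 5 independent geometric waits), E[trials] = 5/p = 5/(1/3) = 15.

15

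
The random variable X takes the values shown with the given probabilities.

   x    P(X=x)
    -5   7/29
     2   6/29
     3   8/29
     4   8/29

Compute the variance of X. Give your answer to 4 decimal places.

12.4637

E[X] = (7/29)·(-5) + (6/29)·2 + (8/29)·3 + (8/29)·4 = 33/29
E[X²] = (7/29)·25 + (6/29)·4 + (8/29)·9 + (8/29)·16 = 399/29
Var(X) = 399/29 − (33/29)² = 10482/841 ≈ 12.4637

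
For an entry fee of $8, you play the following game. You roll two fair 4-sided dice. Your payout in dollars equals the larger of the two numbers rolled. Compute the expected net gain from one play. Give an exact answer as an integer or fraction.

Distribution of the larger of the two numbers rolled: 1 w.p. 1/16, 2 w.p. 3/16, 3 w.p. 5/16, 4 w.p. 7/16
E[payout] = (1/16)·1 + (3/16)·2 + (5/16)·3 + (7/16)·4 = 25/8
Expected profit = 25/8 − 8 = -39/8

-39/8 dollars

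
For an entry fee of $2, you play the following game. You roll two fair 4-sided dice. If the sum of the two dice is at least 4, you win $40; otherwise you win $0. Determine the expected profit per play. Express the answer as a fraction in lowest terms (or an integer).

61/2 dollars

E[payout] = (3/16)·0 + (13/16)·40 = 65/2
Expected profit = 65/2 − 2 = 61/2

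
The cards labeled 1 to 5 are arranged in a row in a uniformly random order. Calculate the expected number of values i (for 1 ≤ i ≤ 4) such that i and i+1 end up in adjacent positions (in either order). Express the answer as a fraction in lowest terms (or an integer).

For each i ∈ {1,…,4}, let Xᵢ = 1 if i and i+1 are adjacent. P(Xᵢ=1) = 2·(5−1)!/5! = 2/5.
By linearity, E[ΣXᵢ] = (4)·(2/5) = 8/5.

8/5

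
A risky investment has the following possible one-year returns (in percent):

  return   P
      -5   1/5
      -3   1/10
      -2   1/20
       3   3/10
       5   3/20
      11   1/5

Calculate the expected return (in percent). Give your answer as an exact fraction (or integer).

49/20

E[X] = (1/5)·(-5) + (1/10)·(-3) + (1/20)·(-2) + (3/10)·3 + (3/20)·5 + (1/5)·11
     = 49/20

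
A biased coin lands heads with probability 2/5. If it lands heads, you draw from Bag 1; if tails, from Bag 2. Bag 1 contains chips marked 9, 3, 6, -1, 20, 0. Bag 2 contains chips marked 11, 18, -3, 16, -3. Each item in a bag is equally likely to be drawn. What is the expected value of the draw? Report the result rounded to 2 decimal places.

E[X | Bag 1] = (9 + 3 + 6 − 1 + 20 + 0)/6 = 37/6
E[X | Bag 2] = (11 + 18 − 3 + 16 − 3)/5 = 39/5
E[X] = (2/5)·37/6 + (3/5)·39/5 = 536/75 ≈ 7.15

7.15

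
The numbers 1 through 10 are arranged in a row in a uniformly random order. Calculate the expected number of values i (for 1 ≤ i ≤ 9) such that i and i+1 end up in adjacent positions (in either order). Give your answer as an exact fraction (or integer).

For each i ∈ {1,…,9}, let Xᵢ = 1 if i and i+1 are adjacent. P(Xᵢ=1) = 2·(10−1)!/10! = 2/10.
By linearity, E[ΣXᵢ] = (9)·(2/10) = 9/5.

9/5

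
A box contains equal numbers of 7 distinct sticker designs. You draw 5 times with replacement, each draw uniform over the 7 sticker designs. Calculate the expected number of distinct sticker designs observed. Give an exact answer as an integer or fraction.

9031/2401

Let Xⱼ=1 if type j appears at least once. P(Xⱼ=1) = 1 − ((7−1)/7)^5 = 9031/16807.
E[#distinct] = 7·9031/16807 = 9031/2401.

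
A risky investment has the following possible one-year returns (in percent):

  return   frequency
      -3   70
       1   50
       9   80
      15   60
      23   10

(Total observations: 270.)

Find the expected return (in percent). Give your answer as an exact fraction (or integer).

169/27

Total = 270, so P(return=-3) = 70/270, etc.
E[X] = (7/27)·(-3) + (5/27)·1 + (8/27)·9 + (2/9)·15 + (1/27)·23
     = 169/27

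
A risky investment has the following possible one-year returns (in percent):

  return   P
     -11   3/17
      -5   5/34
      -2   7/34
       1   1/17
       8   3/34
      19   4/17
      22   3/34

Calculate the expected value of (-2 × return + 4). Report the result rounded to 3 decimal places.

-4.176

E[-2x+4] = (3/17)·26 + (5/34)·14 + (7/34)·8 + (1/17)·2 + (3/34)·(-12) + (4/17)·(-34) + (3/34)·(-40)
     = -71/17 ≈ -4.176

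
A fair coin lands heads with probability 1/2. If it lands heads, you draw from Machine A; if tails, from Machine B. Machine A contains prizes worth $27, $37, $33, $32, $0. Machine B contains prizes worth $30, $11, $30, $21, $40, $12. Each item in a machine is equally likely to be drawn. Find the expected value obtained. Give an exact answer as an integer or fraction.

E[X | Machine A] = (27 + 37 + 33 + 32 + 0)/5 = 129/5
E[X | Machine B] = (30 + 11 + 30 + 21 + 40 + 12)/6 = 24
E[X] = (1/2)·129/5 + (1/2)·24 = 249/10

249/10 dollars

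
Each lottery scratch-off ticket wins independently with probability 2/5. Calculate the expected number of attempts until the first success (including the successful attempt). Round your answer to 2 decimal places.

2.50

For a geometric distribution, E[trials] = 1/p = 1/(2/5) = 5/2.
≈ 2.50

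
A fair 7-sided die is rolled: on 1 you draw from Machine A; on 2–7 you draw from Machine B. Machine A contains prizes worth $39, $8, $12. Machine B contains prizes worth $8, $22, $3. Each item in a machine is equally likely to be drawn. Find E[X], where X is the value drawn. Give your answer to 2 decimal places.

E[X | Machine A] = (39 + 8 + 12)/3 = 59/3
E[X | Machine B] = (8 + 22 + 3)/3 = 11
E[X] = (1/7)·59/3 + (6/7)·11 = 257/21 ≈ 12.24

$12.24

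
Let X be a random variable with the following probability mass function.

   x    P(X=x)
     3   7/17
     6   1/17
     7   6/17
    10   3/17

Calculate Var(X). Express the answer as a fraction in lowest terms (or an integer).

E[X] = (7/17)·3 + (1/17)·6 + (6/17)·7 + (3/17)·10 = 99/17
E[X²] = (7/17)·9 + (1/17)·36 + (6/17)·49 + (3/17)·100 = 693/17
Var(X) = 693/17 − (99/17)² = 1980/289

1980/289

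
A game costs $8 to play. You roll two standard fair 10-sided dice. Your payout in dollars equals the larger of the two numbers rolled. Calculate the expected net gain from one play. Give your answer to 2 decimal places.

Distribution of the larger of the two numbers rolled: 1 w.p. 1/100, 2 w.p. 3/100, 3 w.p. 1/20, 4 w.p. 7/100, 5 w.p. 9/100, 6 w.p. 11/100, …
E[payout] = (1/100)·1 + (3/100)·2 + (1/20)·3 + (7/100)·4 + (9/100)·5 + (11/100)·6 + (13/100)·7 + (3/20)·8 + (17/100)·9 + (19/100)·10 = 143/20
Expected profit = 143/20 − 8 = -17/20 ≈ -$0.85

-$0.85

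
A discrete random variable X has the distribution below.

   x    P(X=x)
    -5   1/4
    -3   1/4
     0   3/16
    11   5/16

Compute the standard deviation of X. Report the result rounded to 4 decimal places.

E[X] = 23/16, E[X²] = 741/16
Var(X) = E[X²] − (E[X])² = 741/16 − 529/256 = 11327/256
SD(X) = √(11327/256) ≈ 6.6518

6.6518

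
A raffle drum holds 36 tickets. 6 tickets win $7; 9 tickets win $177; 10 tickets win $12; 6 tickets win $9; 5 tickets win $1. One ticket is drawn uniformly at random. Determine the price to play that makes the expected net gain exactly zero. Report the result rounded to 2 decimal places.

E[payout] = (6/36)·7 + (9/36)·177 + (10/36)·12 + (6/36)·9 + (5/36)·1 = 907/18
Fair fee = E[payout] = 907/18 ≈ $50.39

$50.39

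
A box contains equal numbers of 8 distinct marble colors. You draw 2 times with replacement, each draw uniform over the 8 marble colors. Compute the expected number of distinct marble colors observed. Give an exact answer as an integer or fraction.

Let Xⱼ=1 if type j appears at least once. P(Xⱼ=1) = 1 − ((8−1)/8)^2 = 15/64.
E[#distinct] = 8·15/64 = 15/8.

15/8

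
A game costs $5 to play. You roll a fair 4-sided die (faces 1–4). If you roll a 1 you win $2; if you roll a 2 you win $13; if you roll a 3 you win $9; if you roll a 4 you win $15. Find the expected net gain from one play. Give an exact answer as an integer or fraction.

19/4 dollars

E[payout] = (1/4)·2 + (1/4)·9 + (1/4)·13 + (1/4)·15 = 39/4
Expected profit = 39/4 − 5 = 19/4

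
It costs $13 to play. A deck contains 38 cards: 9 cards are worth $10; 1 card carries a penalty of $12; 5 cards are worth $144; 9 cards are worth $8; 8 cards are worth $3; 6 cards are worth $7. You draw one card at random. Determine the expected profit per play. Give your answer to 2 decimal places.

$11.63

E[payout] = (9/38)·10 + (1/38)·(-12) + (5/38)·144 + (9/38)·8 + (8/38)·3 + (6/38)·7 = 468/19
Expected profit = 468/19 − 13 = 221/19 ≈ $11.63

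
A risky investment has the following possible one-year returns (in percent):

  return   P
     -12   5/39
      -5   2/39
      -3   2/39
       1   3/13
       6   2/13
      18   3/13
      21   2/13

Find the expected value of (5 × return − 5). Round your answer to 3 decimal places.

E[5x-5] = (5/39)·(-65) + (2/39)·(-30) + (2/39)·(-20) + (3/13)·0 + (2/13)·25 + (3/13)·85 + (2/13)·100
     = 1090/39 ≈ 27.949

27.949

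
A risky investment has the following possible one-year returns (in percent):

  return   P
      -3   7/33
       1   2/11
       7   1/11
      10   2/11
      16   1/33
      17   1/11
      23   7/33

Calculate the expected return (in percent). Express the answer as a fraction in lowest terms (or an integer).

E[X] = (7/33)·(-3) + (2/11)·1 + (1/11)·7 + (2/11)·10 + (1/33)·16 + (1/11)·17 + (7/33)·23
     = 98/11

98/11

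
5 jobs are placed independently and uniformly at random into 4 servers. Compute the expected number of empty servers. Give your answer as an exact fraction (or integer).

243/256

Let Xⱼ=1 if server j is empty. P(Xⱼ=1) = ((4-1)/4)^5 = 243/1024.
By linearity, E[#empty] = 4·243/1024 = 243/256.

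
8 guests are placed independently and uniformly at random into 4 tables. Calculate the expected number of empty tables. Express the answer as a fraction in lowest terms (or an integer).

Let Xⱼ=1 if table j is empty. P(Xⱼ=1) = ((4-1)/4)^8 = 6561/65536.
By linearity, E[#empty] = 4·6561/65536 = 6561/16384.

6561/16384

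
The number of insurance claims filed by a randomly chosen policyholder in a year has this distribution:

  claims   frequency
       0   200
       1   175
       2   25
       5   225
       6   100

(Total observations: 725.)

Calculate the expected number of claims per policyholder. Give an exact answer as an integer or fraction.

Total = 725, so P(claims=0) = 200/725, etc.
E[X] = (8/29)·0 + (7/29)·1 + (1/29)·2 + (9/29)·5 + (4/29)·6
     = 78/29

78/29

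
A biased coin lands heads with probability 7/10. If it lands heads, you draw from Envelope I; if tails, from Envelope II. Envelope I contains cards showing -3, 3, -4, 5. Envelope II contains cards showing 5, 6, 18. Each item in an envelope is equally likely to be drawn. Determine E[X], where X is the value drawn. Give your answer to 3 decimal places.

E[X | Envelope I] = (-3 + 3 − 4 + 5)/4 = 1/4
E[X | Envelope II] = (5 + 6 + 18)/3 = 29/3
E[X] = (7/10)·1/4 + (3/10)·29/3 = 123/40 ≈ 3.075

3.075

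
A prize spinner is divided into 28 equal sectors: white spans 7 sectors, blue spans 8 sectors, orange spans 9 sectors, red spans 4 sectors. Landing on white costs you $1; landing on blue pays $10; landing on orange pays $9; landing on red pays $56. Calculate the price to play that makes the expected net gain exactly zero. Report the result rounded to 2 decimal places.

E[payout] = (7/28)·(-1) + (8/28)·10 + (9/28)·9 + (4/28)·56 = 27/2
Fair fee = E[payout] = 27/2 ≈ $13.50

$13.50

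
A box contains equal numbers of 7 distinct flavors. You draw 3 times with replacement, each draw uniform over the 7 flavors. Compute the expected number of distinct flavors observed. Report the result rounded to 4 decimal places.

2.5918

Let Xⱼ=1 if type j appears at least once. P(Xⱼ=1) = 1 − ((7−1)/7)^3 = 127/343.
E[#distinct] = 7·127/343 = 127/49.
≈ 2.5918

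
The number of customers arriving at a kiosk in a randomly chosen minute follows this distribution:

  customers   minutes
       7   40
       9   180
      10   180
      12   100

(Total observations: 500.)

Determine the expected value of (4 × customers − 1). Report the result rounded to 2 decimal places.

Total = 500, so P(customers=7) = 40/500, etc.
E[4x-1] = (2/25)·27 + (9/25)·35 + (9/25)·39 + (1/5)·47
     = 191/5 ≈ 38.20

38.20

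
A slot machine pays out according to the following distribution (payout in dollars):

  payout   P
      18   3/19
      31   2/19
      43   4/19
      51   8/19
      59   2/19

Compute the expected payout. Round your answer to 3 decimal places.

E[X] = (3/19)·18 + (2/19)·31 + (4/19)·43 + (8/19)·51 + (2/19)·59
     = 814/19 ≈ 42.842

$42.842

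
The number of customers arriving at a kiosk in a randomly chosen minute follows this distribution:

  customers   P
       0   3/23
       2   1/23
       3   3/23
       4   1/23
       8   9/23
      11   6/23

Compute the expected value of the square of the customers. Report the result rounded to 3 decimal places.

58.652

E[X²] = (3/23)·0 + (1/23)·4 + (3/23)·9 + (1/23)·16 + (9/23)·64 + (6/23)·121
     = 1349/23 ≈ 58.652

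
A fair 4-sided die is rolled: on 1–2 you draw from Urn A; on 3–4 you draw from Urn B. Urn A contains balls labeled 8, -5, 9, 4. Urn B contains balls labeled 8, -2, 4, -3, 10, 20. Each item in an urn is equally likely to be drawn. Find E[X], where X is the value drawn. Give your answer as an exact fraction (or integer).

E[X | Urn A] = (8 − 5 + 9 + 4)/4 = 4
E[X | Urn B] = (8 − 2 + 4 − 3 + 10 + 20)/6 = 37/6
E[X] = (1/2)·4 + (1/2)·37/6 = 61/12

61/12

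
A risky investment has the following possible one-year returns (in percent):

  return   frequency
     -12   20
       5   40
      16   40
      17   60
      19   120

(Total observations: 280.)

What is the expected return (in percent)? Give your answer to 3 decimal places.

Total = 280, so P(return=-12) = 20/280, etc.
E[X] = (1/14)·(-12) + (1/7)·5 + (1/7)·16 + (3/14)·17 + (3/7)·19
     = 195/14 ≈ 13.929

13.929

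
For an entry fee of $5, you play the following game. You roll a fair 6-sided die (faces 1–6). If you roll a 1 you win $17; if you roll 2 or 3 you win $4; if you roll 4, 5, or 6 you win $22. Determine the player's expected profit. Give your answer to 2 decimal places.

E[payout] = (1/3)·4 + (1/6)·17 + (1/2)·22 = 91/6
Expected profit = 91/6 − 5 = 61/6 ≈ $10.17

$10.17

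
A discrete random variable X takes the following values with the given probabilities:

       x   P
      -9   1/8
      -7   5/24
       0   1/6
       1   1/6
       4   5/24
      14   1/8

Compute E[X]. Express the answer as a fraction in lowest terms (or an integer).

E[X] = (1/8)·(-9) + (5/24)·(-7) + (1/6)·0 + (1/6)·1 + (5/24)·4 + (1/8)·14
     = 1/6

1/6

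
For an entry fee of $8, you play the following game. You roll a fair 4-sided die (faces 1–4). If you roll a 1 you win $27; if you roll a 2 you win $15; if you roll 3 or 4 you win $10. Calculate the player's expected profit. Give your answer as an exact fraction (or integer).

E[payout] = (1/2)·10 + (1/4)·15 + (1/4)·27 = 31/2
Expected profit = 31/2 − 8 = 15/2

15/2 dollars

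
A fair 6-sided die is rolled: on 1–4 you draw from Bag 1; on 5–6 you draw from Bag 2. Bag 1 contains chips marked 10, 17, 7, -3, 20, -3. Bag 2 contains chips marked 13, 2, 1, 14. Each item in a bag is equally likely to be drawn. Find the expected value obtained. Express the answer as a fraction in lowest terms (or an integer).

47/6

E[X | Bag 1] = (10 + 17 + 7 − 3 + 20 − 3)/6 = 8
E[X | Bag 2] = (13 + 2 + 1 + 14)/4 = 15/2
E[X] = (2/3)·8 + (1/3)·15/2 = 47/6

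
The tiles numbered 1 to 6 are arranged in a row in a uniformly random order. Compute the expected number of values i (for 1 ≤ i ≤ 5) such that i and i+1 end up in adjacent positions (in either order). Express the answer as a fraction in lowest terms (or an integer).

For each i ∈ {1,…,5}, let Xᵢ = 1 if i and i+1 are adjacent. P(Xᵢ=1) = 2·(6−1)!/6! = 2/6.
By linearity, E[ΣXᵢ] = (5)·(2/6) = 5/3.

5/3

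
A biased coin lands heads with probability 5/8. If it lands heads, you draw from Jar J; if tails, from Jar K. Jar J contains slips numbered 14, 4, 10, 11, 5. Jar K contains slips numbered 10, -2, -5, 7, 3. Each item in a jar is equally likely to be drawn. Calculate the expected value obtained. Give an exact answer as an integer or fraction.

E[X | Jar J] = (14 + 4 + 10 + 11 + 5)/5 = 44/5
E[X | Jar K] = (10 − 2 − 5 + 7 + 3)/5 = 13/5
E[X] = (5/8)·44/5 + (3/8)·13/5 = 259/40

259/40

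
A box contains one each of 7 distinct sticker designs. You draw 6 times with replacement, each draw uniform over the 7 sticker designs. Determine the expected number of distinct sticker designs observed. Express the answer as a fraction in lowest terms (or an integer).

Let Xⱼ=1 if type j appears at least once. P(Xⱼ=1) = 1 − ((7−1)/7)^6 = 70993/117649.
E[#distinct] = 7·70993/117649 = 70993/16807.

70993/16807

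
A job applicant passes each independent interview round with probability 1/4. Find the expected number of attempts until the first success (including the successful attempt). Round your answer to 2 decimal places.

For a geometric distribution, E[trials] = 1/p = 1/(1/4) = 4.
≈ 4.00

4.00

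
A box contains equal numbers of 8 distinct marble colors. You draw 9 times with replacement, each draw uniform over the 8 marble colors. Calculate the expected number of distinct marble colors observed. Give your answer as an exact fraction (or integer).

Let Xⱼ=1 if type j appears at least once. P(Xⱼ=1) = 1 − ((8−1)/8)^9 = 93864121/134217728.
E[#distinct] = 8·93864121/134217728 = 93864121/16777216.

93864121/16777216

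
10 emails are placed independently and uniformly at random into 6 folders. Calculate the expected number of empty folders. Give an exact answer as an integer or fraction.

Let Xⱼ=1 if folder j is empty. P(Xⱼ=1) = ((6-1)/6)^10 = 9765625/60466176.
By linearity, E[#empty] = 6·9765625/60466176 = 9765625/10077696.

9765625/10077696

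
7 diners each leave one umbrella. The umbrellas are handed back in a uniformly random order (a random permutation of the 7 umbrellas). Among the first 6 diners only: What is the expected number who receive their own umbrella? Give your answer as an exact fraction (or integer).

Let Xᵢ = 1 if person i gets their own umbrella. For each i, P(Xᵢ=1) = 1/7.
By linearity of expectation, E[X₁+…+X_6] = 6·(1/7) = 6/7.

6/7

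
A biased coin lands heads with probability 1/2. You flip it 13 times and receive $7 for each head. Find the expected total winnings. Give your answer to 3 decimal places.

E[#heads] = 13·1/2 = 13/2 (linearity over flips).
E[winnings] = 7·13/2 = 91/2.
≈ 45.500

$45.500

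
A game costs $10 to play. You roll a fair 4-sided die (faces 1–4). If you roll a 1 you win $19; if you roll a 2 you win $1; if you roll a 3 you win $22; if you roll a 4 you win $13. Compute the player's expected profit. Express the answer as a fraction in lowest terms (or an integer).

E[payout] = (1/4)·1 + (1/4)·13 + (1/4)·19 + (1/4)·22 = 55/4
Expected profit = 55/4 − 10 = 15/4

15/4 dollars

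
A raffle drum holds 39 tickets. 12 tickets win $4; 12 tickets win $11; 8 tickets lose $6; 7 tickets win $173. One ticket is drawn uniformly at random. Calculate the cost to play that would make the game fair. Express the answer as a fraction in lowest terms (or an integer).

E[payout] = (12/39)·4 + (12/39)·11 + (8/39)·(-6) + (7/39)·173 = 1343/39
Fair fee = E[payout] = 1343/39

1343/39 dollars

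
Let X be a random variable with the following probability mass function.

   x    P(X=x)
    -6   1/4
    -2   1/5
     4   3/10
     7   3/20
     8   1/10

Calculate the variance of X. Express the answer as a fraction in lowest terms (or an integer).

E[X] = (1/4)·(-6) + (1/5)·(-2) + (3/10)·4 + (3/20)·7 + (1/10)·8 = 23/20
E[X²] = (1/4)·36 + (1/5)·4 + (3/10)·16 + (3/20)·49 + (1/10)·64 = 567/20
Var(X) = 567/20 − (23/20)² = 10811/400

10811/400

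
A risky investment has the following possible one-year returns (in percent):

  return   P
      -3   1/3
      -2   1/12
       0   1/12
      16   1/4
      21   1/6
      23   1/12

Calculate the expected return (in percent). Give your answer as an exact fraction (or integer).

E[X] = (1/3)·(-3) + (1/12)·(-2) + (1/12)·0 + (1/4)·16 + (1/6)·21 + (1/12)·23
     = 33/4

33/4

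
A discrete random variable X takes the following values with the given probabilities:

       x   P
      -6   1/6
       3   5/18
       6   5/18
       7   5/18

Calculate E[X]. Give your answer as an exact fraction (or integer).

31/9

E[X] = (1/6)·(-6) + (5/18)·3 + (5/18)·6 + (5/18)·7
     = 31/9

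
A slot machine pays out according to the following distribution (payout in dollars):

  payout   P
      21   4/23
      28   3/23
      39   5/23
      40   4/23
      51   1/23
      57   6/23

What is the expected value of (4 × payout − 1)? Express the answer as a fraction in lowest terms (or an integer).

E[4x-1] = (4/23)·83 + (3/23)·111 + (5/23)·155 + (4/23)·159 + (1/23)·203 + (6/23)·227
     = 3641/23

3641/23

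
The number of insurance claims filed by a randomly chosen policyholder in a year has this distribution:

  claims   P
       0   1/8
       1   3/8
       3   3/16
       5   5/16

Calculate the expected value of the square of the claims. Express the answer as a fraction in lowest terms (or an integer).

79/8

E[X²] = (1/8)·0 + (3/8)·1 + (3/16)·9 + (5/16)·25
     = 79/8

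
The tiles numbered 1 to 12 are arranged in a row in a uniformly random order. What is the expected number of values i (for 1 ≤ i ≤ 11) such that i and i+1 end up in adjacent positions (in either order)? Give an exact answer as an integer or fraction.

For each i ∈ {1,…,11}, let Xᵢ = 1 if i and i+1 are adjacent. P(Xᵢ=1) = 2·(12−1)!/12! = 2/12.
By linearity, E[ΣXᵢ] = (11)·(2/12) = 11/6.

11/6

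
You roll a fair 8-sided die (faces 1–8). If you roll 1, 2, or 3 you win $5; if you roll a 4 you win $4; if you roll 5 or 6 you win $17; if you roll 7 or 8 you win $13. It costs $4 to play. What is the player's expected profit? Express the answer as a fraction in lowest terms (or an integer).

47/8 dollars

E[payout] = (1/8)·4 + (3/8)·5 + (1/4)·13 + (1/4)·17 = 79/8
Expected profit = 79/8 − 4 = 47/8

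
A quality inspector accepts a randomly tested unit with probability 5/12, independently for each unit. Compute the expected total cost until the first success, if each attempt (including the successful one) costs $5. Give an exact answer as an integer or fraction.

E[#attempts] = 1/p = 12/5; E[cost] = 5·12/5 = 12.

$12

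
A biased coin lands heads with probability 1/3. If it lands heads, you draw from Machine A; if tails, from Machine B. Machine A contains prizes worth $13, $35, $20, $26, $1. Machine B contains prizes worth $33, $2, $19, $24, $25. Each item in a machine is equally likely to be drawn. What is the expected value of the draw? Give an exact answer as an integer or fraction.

E[X | Machine A] = (13 + 35 + 20 + 26 + 1)/5 = 19
E[X | Machine B] = (33 + 2 + 19 + 24 + 25)/5 = 103/5
E[X] = (1/3)·19 + (2/3)·103/5 = 301/15

301/15 dollars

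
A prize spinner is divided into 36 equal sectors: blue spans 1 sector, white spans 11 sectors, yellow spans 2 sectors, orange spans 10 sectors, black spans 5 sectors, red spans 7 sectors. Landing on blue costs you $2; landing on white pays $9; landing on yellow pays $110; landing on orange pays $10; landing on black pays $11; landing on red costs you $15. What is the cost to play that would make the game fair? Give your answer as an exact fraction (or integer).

367/36 dollars

E[payout] = (1/36)·(-2) + (11/36)·9 + (2/36)·110 + (10/36)·10 + (5/36)·11 + (7/36)·(-15) = 367/36
Fair fee = E[payout] = 367/36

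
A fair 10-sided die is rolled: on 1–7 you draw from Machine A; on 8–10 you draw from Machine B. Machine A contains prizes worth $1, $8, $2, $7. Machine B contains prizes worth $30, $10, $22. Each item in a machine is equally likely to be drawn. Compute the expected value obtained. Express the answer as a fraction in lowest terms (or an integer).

E[X | Machine A] = (1 + 8 + 2 + 7)/4 = 9/2
E[X | Machine B] = (30 + 10 + 22)/3 = 62/3
E[X] = (7/10)·9/2 + (3/10)·62/3 = 187/20

187/20 dollars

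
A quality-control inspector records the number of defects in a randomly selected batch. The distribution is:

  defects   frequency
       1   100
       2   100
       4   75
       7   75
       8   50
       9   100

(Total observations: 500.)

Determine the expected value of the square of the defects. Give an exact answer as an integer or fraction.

667/20

Total = 500, so P(defects=1) = 100/500, etc.
E[X²] = (1/5)·1 + (1/5)·4 + (3/20)·16 + (3/20)·49 + (1/10)·64 + (1/5)·81
     = 667/20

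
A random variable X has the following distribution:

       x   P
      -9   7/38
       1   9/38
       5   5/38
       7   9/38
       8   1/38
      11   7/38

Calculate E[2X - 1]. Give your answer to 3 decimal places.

E[2x-1] = (7/38)·(-19) + (9/38)·1 + (5/38)·9 + (9/38)·13 + (1/38)·15 + (7/38)·21
     = 100/19 ≈ 5.263

5.263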